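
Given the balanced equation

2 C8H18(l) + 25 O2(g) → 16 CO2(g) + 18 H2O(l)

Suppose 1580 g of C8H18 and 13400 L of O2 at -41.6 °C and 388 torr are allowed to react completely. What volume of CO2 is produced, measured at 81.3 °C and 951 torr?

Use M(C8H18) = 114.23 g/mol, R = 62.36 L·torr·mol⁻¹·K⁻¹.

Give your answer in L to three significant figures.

n(C8H18) = 1580 / 114.23 = 13.83 mol
n(O2) = PV/RT = (388 × 13400) / (62.36 × 231.55) = 360.1 mol
For 13.83 mol C8H18, stoichiometry requires (25/2) × 13.83 = 172.9 mol O2; 360.1 mol is available, so C8H18 is limiting.
n(CO2) = (16/2) × 13.83 = 110.6 mol
V(CO2) = nRT/P = 110.6 × 62.36 × 354.45 / 951 = 2571 L

2570 L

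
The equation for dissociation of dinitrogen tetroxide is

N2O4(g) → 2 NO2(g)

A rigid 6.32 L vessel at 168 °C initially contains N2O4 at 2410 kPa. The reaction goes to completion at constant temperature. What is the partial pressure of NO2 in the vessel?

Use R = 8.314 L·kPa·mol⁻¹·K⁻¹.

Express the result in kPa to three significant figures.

n(N2O4)₀ = PV/RT = (2410 × 6.32) / (8.314 × 441.15) = 4.153 mol
n(NO2) = (2/1) × 4.153 = 8.306 mol
P(NO2) = nRT/V = 8.306 × 8.314 × 441.15 / 6.32 = 4820 kPa

4820 kPa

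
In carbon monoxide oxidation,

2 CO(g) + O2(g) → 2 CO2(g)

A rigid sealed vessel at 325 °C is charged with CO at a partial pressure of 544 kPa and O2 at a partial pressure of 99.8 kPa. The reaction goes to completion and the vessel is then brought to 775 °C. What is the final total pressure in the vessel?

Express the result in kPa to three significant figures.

953 kPa

With V and T fixed, P_i ∝ n_i, so the mole ratios apply directly to partial pressures at 325 °C.
P(O2) required for 544 kPa of CO = (1/2) × 544 = 272.0 kPa; available 99.8 kPa, so O2 is limiting.
P(CO) remaining = 544 − (2/1) × 99.8 = 344.4 kPa
P(gaseous products) = (2)/1 × 99.8 = 199.6 kPa
P_total at 325 °C = 344.4 + 199.6 = 544.0 kPa
Scaling to 775 °C: P = 544.0 × 1048.15/598.15 = 953.3 kPa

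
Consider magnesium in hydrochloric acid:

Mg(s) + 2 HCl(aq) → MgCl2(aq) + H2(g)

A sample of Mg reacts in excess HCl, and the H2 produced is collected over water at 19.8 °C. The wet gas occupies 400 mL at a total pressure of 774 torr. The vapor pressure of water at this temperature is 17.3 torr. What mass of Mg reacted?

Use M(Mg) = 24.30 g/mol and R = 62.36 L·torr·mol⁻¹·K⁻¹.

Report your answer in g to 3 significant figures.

P(H2) = 774 − 17.3 = 756.7 torr
n(H2) = PV/RT = (756.7 × 0.4000) / (62.36 × 292.95) = 0.01657 mol
n(Mg) = (1/1) × 0.01657 = 0.01657 mol
m(Mg) = 0.01657 × 24.30 = 0.4027 g

0.403 g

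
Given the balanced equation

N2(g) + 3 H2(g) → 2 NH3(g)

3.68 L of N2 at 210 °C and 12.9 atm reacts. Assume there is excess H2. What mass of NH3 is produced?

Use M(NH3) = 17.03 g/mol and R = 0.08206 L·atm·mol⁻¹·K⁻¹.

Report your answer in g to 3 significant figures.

n(N2) = PV/RT = (12.9 × 3.68) / (0.08206 × 483.15) = 1.197 mol
n(NH3) = (2/1) × 1.197 = 2.394 mol
m(NH3) = 2.394 × 17.03 = 40.77 g

40.8 g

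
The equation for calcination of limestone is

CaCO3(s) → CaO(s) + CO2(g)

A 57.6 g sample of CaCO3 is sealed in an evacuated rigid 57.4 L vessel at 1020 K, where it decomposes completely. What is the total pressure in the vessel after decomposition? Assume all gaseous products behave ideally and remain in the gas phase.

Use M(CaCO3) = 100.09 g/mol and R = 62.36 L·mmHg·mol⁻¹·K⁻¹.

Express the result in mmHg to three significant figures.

n(CaCO3) = 57.6 / 100.09 = 0.5755 mol
n(gas produced) = (1/1) × 0.5755 = 0.5755 mol
P = nRT/V = 0.5755 × 62.36 × 1020 / 57.4 = 637.7 mmHg

638 mmHg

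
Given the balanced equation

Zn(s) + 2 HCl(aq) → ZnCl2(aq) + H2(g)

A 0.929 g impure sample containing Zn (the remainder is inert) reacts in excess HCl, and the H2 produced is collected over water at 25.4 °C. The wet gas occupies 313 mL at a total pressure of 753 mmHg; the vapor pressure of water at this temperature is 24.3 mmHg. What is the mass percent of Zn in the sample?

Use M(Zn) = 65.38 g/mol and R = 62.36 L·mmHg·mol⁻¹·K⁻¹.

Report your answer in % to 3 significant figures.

P(H2) = 753 − 24.3 = 728.7 mmHg
n(H2) = PV/RT = (728.7 × 0.3130) / (62.36 × 298.55) = 0.01225 mol
n(Zn) = (1/1) × 0.01225 = 0.01225 mol
m(Zn) = 0.01225 × 65.38 = 0.8009 g
%Zn = 0.8009 / 0.929 × 100 = 86.21%

86.2 %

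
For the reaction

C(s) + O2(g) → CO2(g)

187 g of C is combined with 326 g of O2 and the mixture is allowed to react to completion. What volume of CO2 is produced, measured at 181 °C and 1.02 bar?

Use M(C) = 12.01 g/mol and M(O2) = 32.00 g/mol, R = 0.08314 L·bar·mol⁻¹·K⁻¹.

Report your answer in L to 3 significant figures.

n(C) = 187 / 12.01 = 15.57 mol
n(O2) = 326 / 32.00 = 10.19 mol
For 15.57 mol C, stoichiometry requires (1/1) × 15.57 = 15.57 mol O2; 10.19 mol is available, so O2 is limiting.
n(CO2) = (1/1) × 10.19 = 10.19 mol
V(CO2) = nRT/P = 10.19 × 0.08314 × 454.15 / 1.02 = 377.2 L

377 L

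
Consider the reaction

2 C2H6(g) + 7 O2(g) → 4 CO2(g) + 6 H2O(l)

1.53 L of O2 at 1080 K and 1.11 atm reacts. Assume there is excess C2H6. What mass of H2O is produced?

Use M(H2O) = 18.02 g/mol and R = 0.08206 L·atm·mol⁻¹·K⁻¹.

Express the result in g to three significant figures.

n(O2) = PV/RT = (1.11 × 1.53) / (0.08206 × 1080) = 0.01916 mol
n(H2O) = (6/7) × 0.01916 = 0.01642 mol
m(H2O) = 0.01642 × 18.02 = 0.2959 g

0.296 g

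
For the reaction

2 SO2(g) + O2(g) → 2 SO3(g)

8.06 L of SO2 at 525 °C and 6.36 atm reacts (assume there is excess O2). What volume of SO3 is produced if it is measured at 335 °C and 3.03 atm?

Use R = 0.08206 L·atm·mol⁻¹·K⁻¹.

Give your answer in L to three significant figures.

12.9 L

n(SO2) = PV/RT = (6.36 × 8.06) / (0.08206 × 798.15) = 0.7827 mol
n(SO3) = (2/2) × 0.7827 = 0.7827 mol
V = nRT/P = 0.7827 × 0.08206 × 608.15 / 3.03 = 12.89 L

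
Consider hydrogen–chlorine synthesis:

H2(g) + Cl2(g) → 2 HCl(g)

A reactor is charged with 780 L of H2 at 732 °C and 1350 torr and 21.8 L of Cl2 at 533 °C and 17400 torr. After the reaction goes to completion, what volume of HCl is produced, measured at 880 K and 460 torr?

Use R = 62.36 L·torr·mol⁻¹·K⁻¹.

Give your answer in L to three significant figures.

n(H2) = PV/RT = (1350 × 780) / (62.36 × 1005.15) = 16.80 mol
n(Cl2) = PV/RT = (17400 × 21.8) / (62.36 × 806.15) = 7.545 mol
For 16.80 mol H2, stoichiometry requires (1/1) × 16.80 = 16.80 mol Cl2; 7.545 mol is available, so Cl2 is limiting.
n(HCl) = (2/1) × 7.545 = 15.09 mol
V(HCl) = nRT/P = 15.09 × 62.36 × 880 / 460 = 1800 L

1800 L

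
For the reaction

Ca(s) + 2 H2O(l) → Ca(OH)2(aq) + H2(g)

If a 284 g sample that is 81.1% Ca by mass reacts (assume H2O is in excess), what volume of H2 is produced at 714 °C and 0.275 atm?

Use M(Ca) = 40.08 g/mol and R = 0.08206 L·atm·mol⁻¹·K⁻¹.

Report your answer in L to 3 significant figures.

1690 L

mass of Ca = 284 × 81.1/100 = 230.3 g
n(Ca) = 230.3 / 40.08 = 5.746 mol
n(H2) = (1/1) × 5.746 = 5.746 mol
V = nRT/P = 5.746 × 0.08206 × 987.15 / 0.275 = 1693 L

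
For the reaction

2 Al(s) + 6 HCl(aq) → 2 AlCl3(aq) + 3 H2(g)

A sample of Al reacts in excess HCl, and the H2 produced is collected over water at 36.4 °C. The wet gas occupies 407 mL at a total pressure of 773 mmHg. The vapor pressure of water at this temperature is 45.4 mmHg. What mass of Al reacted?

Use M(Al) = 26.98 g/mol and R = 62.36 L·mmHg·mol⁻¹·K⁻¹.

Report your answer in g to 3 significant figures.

0.276 g

P(H2) = 773 − 45.4 = 727.6 mmHg
n(H2) = PV/RT = (727.6 × 0.4070) / (62.36 × 309.55) = 0.01534 mol
n(Al) = (2/3) × 0.01534 = 0.01023 mol
m(Al) = 0.01023 × 26.98 = 0.2760 g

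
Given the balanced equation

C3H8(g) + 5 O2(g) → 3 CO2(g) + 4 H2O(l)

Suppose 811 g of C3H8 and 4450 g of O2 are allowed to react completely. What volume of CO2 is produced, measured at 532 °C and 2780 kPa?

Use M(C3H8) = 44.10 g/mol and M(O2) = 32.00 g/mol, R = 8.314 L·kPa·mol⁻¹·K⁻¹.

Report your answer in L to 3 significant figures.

n(C3H8) = 811 / 44.10 = 18.39 mol
n(O2) = 4450 / 32.00 = 139.1 mol
For 18.39 mol C3H8, stoichiometry requires (5/1) × 18.39 = 91.95 mol O2; 139.1 mol is available, so C3H8 is limiting.
n(CO2) = (3/1) × 18.39 = 55.17 mol
V(CO2) = nRT/P = 55.17 × 8.314 × 805.15 / 2780 = 132.8 L

133 L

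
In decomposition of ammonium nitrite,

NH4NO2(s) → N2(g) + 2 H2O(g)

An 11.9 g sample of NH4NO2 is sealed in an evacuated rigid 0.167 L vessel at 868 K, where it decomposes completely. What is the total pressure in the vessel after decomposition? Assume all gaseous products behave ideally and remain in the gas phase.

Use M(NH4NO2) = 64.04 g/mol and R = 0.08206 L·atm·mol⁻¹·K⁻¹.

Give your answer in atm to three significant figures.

238 atm

n(NH4NO2) = 11.9 / 64.04 = 0.1858 mol
n(gas produced) = (3/1) × 0.1858 = 0.5574 mol
P = nRT/V = 0.5574 × 0.08206 × 868 / 0.167 = 237.7 atm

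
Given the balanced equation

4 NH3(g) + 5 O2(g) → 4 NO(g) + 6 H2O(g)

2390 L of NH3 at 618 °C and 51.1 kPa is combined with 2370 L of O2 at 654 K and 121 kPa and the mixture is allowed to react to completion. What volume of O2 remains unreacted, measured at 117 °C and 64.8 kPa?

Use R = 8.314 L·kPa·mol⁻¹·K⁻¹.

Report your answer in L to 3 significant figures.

1610 L

n(NH3) = PV/RT = (51.1 × 2390) / (8.314 × 891.15) = 16.48 mol
n(O2) = PV/RT = (121 × 2370) / (8.314 × 654) = 52.74 mol
For 16.48 mol NH3, stoichiometry requires (5/4) × 16.48 = 20.60 mol O2; 52.74 mol is available, so NH3 is limiting.
n(O2) consumed = (5/4) × 16.48 = 20.60 mol; remaining = 52.74 − 20.60 = 32.14 mol
V(O2) = nRT/P = 32.14 × 8.314 × 390.15 / 64.8 = 1609 L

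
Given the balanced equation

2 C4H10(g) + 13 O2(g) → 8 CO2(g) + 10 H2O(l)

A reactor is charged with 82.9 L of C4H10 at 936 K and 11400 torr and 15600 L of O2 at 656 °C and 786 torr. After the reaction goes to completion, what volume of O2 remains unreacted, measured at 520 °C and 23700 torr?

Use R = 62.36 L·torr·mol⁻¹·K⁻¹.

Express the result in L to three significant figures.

222 L

n(C4H10) = PV/RT = (11400 × 82.9) / (62.36 × 936) = 16.19 mol
n(O2) = PV/RT = (786 × 15600) / (62.36 × 929.15) = 211.6 mol
For 16.19 mol C4H10, stoichiometry requires (13/2) × 16.19 = 105.2 mol O2; 211.6 mol is available, so C4H10 is limiting.
n(O2) consumed = (13/2) × 16.19 = 105.2 mol; remaining = 211.6 − 105.2 = 106.4 mol
V(O2) = nRT/P = 106.4 × 62.36 × 793.15 / 23700 = 222.1 L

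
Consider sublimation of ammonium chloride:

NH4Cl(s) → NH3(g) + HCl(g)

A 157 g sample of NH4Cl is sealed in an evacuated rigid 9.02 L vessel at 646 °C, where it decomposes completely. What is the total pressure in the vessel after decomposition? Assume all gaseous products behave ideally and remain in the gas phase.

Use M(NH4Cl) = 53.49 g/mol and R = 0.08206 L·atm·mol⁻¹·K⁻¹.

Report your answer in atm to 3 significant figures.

49.1 atm

n(NH4Cl) = 157 / 53.49 = 2.935 mol
n(gas produced) = (2/1) × 2.935 = 5.870 mol
P = nRT/V = 5.870 × 0.08206 × 919.15 / 9.02 = 49.09 atm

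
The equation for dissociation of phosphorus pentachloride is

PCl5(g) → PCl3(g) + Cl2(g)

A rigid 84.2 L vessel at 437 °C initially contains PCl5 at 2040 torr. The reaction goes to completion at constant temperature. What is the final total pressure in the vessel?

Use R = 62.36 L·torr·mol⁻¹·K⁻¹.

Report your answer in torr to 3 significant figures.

4080 torr

Rigid vessel, constant T ⇒ P scales with total gas moles (1 → 2).
P_final = (2/1) × 2040 = 4080 torr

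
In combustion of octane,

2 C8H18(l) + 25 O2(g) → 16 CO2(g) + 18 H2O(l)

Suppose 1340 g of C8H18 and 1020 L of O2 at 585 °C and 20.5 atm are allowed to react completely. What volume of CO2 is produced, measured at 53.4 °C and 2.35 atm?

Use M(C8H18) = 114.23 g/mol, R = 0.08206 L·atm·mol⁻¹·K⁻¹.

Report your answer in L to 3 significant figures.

n(C8H18) = 1340 / 114.23 = 11.73 mol
n(O2) = PV/RT = (20.5 × 1020) / (0.08206 × 858.15) = 296.9 mol
For 11.73 mol C8H18, stoichiometry requires (25/2) × 11.73 = 146.6 mol O2; 296.9 mol is available, so C8H18 is limiting.
n(CO2) = (16/2) × 11.73 = 93.84 mol
V(CO2) = nRT/P = 93.84 × 0.08206 × 326.55 / 2.35 = 1070 L

1070 L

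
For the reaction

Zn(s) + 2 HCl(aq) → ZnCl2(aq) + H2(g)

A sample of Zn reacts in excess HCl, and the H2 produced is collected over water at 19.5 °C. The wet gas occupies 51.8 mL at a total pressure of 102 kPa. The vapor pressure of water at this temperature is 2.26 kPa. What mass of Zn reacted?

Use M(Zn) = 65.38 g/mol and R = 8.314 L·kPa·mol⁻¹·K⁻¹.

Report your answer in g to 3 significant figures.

0.139 g

P(H2) = 102 − 2.26 = 99.74 kPa
n(H2) = PV/RT = (99.74 × 0.05180) / (8.314 × 292.65) = 0.002123 mol
n(Zn) = (1/1) × 0.002123 = 0.002123 mol
m(Zn) = 0.002123 × 65.38 = 0.1388 g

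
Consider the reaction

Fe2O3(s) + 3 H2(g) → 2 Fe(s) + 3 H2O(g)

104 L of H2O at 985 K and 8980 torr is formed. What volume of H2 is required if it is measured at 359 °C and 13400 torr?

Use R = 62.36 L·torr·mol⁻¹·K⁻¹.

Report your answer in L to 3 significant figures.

44.7 L

n(H2O) = PV/RT = (8980 × 104) / (62.36 × 985) = 15.20 mol
n(H2) = (3/3) × 15.20 = 15.20 mol
V = nRT/P = 15.20 × 62.36 × 632.15 / 13400 = 44.72 L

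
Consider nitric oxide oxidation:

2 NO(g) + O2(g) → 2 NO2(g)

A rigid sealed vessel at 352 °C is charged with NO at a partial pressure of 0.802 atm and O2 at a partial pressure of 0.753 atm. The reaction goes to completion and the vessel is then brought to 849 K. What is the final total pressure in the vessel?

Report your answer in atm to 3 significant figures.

1.57 atm

At constant V, partial pressures at 352 °C are proportional to moles, so apply stoichiometry directly to pressures.
P(O2) required for 0.802 atm of NO = (1/2) × 0.802 = 0.4010 atm; available 0.753 atm, so NO is limiting.
P(O2) remaining = 0.753 − (1/2) × 0.802 = 0.3520 atm
P(gaseous products) = (2)/2 × 0.802 = 0.8020 atm
P_total at 352 °C = 0.3520 + 0.8020 = 1.154 atm
Scaling to 849 K: P = 1.154 × 849/625.15 = 1.567 atm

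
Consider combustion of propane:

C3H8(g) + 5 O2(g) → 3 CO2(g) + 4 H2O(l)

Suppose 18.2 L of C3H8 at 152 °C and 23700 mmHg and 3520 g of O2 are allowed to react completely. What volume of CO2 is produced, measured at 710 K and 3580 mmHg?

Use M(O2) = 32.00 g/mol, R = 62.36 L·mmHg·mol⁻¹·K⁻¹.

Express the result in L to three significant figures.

604 L

n(C3H8) = PV/RT = (23700 × 18.2) / (62.36 × 425.15) = 16.27 mol
n(O2) = 3520 / 32.00 = 110.0 mol
For 16.27 mol C3H8, stoichiometry requires (5/1) × 16.27 = 81.35 mol O2; 110.0 mol is available, so C3H8 is limiting.
n(CO2) = (3/1) × 16.27 = 48.81 mol
V(CO2) = nRT/P = 48.81 × 62.36 × 710 / 3580 = 603.7 L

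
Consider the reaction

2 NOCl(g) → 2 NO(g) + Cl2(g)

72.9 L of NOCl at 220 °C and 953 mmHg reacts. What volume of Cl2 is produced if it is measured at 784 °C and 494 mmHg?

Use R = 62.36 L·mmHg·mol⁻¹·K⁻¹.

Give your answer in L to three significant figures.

n(NOCl) = PV/RT = (953 × 72.9) / (62.36 × 493.15) = 2.259 mol
n(Cl2) = (1/2) × 2.259 = 1.129 mol
V = nRT/P = 1.129 × 62.36 × 1057.15 / 494 = 150.7 L

151 L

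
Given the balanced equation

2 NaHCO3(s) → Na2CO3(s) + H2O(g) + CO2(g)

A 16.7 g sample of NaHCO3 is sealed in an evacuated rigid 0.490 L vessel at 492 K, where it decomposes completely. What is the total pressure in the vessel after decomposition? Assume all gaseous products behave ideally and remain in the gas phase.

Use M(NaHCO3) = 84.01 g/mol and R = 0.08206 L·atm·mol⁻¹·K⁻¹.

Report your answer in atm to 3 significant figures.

16.4 atm

n(NaHCO3) = 16.7 / 84.01 = 0.1988 mol
n(gas produced) = (2/2) × 0.1988 = 0.1988 mol
P = nRT/V = 0.1988 × 0.08206 × 492 / 0.490 = 16.38 atm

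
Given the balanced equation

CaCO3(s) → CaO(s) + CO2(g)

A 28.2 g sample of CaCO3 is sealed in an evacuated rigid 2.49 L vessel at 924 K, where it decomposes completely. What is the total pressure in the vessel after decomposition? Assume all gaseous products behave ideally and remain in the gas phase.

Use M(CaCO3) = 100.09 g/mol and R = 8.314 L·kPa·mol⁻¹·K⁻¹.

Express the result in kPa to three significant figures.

869 kPa

n(CaCO3) = 28.2 / 100.09 = 0.2817 mol
n(gas produced) = (1/1) × 0.2817 = 0.2817 mol
P = nRT/V = 0.2817 × 8.314 × 924 / 2.49 = 869.1 kPa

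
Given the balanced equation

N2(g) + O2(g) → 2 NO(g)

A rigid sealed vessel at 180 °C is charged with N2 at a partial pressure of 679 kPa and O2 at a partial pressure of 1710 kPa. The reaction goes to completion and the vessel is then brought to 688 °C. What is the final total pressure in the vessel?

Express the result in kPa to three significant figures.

5070 kPa

With V and T fixed, P_i ∝ n_i, so the mole ratios apply directly to partial pressures at 180 °C.
P(O2) required for 679 kPa of N2 = (1/1) × 679 = 679.0 kPa; available 1710 kPa, so N2 is limiting.
P(O2) remaining = 1710 − (1/1) × 679 = 1031 kPa
P(gaseous products) = (2)/1 × 679 = 1358 kPa
P_total at 180 °C = 1031 + 1358 = 2389 kPa
Scaling to 688 °C: P = 2389 × 961.15/453.15 = 5067 kPa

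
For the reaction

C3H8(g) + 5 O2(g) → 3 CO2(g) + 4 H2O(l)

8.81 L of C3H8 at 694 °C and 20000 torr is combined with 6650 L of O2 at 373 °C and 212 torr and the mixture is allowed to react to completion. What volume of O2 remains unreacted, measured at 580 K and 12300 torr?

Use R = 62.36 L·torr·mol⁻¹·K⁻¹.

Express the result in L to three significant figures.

59.9 L

n(C3H8) = PV/RT = (20000 × 8.81) / (62.36 × 967.15) = 2.922 mol
n(O2) = PV/RT = (212 × 6650) / (62.36 × 646.15) = 34.99 mol
For 2.922 mol C3H8, stoichiometry requires (5/1) × 2.922 = 14.61 mol O2; 34.99 mol is available, so C3H8 is limiting.
n(O2) consumed = (5/1) × 2.922 = 14.61 mol; remaining = 34.99 − 14.61 = 20.38 mol
V(O2) = nRT/P = 20.38 × 62.36 × 580 / 12300 = 59.93 L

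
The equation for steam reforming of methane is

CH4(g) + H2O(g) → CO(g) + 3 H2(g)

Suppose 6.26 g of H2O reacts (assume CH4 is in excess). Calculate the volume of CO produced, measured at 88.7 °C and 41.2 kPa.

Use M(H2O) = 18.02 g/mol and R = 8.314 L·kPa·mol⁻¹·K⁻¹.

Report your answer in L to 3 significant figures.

n(H2O) = 6.260 / 18.02 = 0.3474 mol
n(CO) = (1/1) × 0.3474 = 0.3474 mol
V = nRT/P = 0.3474 × 8.314 × 361.85 / 41.2 = 25.37 L

25.4 L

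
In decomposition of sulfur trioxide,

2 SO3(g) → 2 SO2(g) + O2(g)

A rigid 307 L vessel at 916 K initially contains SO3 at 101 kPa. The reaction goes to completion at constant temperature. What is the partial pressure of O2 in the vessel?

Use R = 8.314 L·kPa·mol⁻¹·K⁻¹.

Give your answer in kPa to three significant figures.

n(SO3)₀ = PV/RT = (101 × 307) / (8.314 × 916) = 4.071 mol
n(O2) = (1/2) × 4.071 = 2.035 mol
P(O2) = nRT/V = 2.035 × 8.314 × 916 / 307 = 50.48 kPa

50.5 kPa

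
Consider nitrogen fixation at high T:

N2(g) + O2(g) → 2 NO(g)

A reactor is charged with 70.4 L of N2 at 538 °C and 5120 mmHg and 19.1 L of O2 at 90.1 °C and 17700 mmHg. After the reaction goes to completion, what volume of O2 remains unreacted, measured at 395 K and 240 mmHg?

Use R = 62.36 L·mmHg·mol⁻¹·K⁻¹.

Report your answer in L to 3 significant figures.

n(N2) = PV/RT = (5120 × 70.4) / (62.36 × 811.15) = 7.126 mol
n(O2) = PV/RT = (17700 × 19.1) / (62.36 × 363.25) = 14.92 mol
For 7.126 mol N2, stoichiometry requires (1/1) × 7.126 = 7.126 mol O2; 14.92 mol is available, so N2 is limiting.
n(O2) consumed = (1/1) × 7.126 = 7.126 mol; remaining = 14.92 − 7.126 = 7.794 mol
V(O2) = nRT/P = 7.794 × 62.36 × 395 / 240 = 799.9 L

800 L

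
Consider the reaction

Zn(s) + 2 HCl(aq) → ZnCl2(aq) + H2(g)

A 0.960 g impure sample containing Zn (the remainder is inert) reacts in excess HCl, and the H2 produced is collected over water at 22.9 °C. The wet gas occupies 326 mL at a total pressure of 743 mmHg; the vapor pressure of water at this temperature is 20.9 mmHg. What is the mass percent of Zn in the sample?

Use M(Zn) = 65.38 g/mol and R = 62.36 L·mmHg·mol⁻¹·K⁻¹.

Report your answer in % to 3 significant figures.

P(H2) = 743 − 20.9 = 722.1 mmHg
n(H2) = PV/RT = (722.1 × 0.3260) / (62.36 × 296.05) = 0.01275 mol
n(Zn) = (1/1) × 0.01275 = 0.01275 mol
m(Zn) = 0.01275 × 65.38 = 0.8336 g
%Zn = 0.8336 / 0.960 × 100 = 86.83%

86.8 %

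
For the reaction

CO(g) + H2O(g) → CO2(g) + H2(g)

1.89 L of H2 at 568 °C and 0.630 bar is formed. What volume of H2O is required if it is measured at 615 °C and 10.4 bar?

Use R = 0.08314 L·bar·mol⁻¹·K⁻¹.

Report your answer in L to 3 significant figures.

0.121 L

n(H2) = PV/RT = (0.630 × 1.89) / (0.08314 × 841.15) = 0.01703 mol
n(H2O) = (1/1) × 0.01703 = 0.01703 mol
V = nRT/P = 0.01703 × 0.08314 × 888.15 / 10.4 = 0.1209 L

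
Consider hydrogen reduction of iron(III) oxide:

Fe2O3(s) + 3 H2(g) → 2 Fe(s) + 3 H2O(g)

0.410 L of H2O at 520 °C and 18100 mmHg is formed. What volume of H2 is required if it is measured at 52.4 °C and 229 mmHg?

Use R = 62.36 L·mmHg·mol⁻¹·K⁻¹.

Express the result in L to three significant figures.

13.3 L

n(H2O) = PV/RT = (18100 × 0.410) / (62.36 × 793.15) = 0.1500 mol
n(H2) = (3/3) × 0.1500 = 0.1500 mol
V = nRT/P = 0.1500 × 62.36 × 325.55 / 229 = 13.30 L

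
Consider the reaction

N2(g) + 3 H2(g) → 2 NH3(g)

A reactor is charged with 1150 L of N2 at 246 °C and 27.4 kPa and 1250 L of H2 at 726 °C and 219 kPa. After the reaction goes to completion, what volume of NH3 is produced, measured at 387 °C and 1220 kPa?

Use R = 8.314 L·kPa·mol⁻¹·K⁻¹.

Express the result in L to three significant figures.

n(N2) = PV/RT = (27.4 × 1150) / (8.314 × 519.15) = 7.300 mol
n(H2) = PV/RT = (219 × 1250) / (8.314 × 999.15) = 32.95 mol
For 7.300 mol N2, stoichiometry requires (3/1) × 7.300 = 21.90 mol H2; 32.95 mol is available, so N2 is limiting.
n(NH3) = (2/1) × 7.300 = 14.60 mol
V(NH3) = nRT/P = 14.60 × 8.314 × 660.15 / 1220 = 65.68 L

65.7 L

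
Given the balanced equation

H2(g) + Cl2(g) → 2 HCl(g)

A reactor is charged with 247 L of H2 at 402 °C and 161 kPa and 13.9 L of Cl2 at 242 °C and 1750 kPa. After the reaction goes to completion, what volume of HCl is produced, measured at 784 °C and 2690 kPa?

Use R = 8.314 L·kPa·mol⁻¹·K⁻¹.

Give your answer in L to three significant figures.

37.1 L

n(H2) = PV/RT = (161 × 247) / (8.314 × 675.15) = 7.085 mol
n(Cl2) = PV/RT = (1750 × 13.9) / (8.314 × 515.15) = 5.679 mol
For 7.085 mol H2, stoichiometry requires (1/1) × 7.085 = 7.085 mol Cl2; 5.679 mol is available, so Cl2 is limiting.
n(HCl) = (2/1) × 5.679 = 11.36 mol
V(HCl) = nRT/P = 11.36 × 8.314 × 1057.15 / 2690 = 37.12 L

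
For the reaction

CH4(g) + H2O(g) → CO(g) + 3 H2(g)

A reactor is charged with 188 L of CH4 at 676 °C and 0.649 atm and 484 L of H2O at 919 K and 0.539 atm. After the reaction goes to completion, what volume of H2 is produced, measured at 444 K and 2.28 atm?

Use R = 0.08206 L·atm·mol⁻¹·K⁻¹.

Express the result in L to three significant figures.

n(CH4) = PV/RT = (0.649 × 188) / (0.08206 × 949.15) = 1.567 mol
n(H2O) = PV/RT = (0.539 × 484) / (0.08206 × 919) = 3.459 mol
For 1.567 mol CH4, stoichiometry requires (1/1) × 1.567 = 1.567 mol H2O; 3.459 mol is available, so CH4 is limiting.
n(H2) = (3/1) × 1.567 = 4.701 mol
V(H2) = nRT/P = 4.701 × 0.08206 × 444 / 2.28 = 75.12 L

75.1 L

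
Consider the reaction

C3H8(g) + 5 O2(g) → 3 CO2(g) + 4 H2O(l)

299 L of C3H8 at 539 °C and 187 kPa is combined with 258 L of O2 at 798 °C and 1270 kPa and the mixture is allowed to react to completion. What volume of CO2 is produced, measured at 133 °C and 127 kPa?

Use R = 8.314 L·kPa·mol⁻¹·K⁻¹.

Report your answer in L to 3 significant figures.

587 L

n(C3H8) = PV/RT = (187 × 299) / (8.314 × 812.15) = 8.281 mol
n(O2) = PV/RT = (1270 × 258) / (8.314 × 1071.15) = 36.79 mol
For 8.281 mol C3H8, stoichiometry requires (5/1) × 8.281 = 41.41 mol O2; 36.79 mol is available, so O2 is limiting.
n(CO2) = (3/5) × 36.79 = 22.07 mol
V(CO2) = nRT/P = 22.07 × 8.314 × 406.15 / 127 = 586.8 L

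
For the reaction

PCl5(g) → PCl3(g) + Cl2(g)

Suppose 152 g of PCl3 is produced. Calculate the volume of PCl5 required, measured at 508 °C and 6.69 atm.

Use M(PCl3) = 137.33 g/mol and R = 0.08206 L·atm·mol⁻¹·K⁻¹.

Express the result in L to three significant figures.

10.6 L

n(PCl3) = 152.0 / 137.33 = 1.107 mol
n(PCl5) = (1/1) × 1.107 = 1.107 mol
V = nRT/P = 1.107 × 0.08206 × 781.15 / 6.69 = 10.61 L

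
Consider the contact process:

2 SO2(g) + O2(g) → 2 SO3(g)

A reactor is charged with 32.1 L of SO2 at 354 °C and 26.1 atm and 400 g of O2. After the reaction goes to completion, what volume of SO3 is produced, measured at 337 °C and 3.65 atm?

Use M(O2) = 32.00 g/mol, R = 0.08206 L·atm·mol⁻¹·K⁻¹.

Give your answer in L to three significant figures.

223 L

n(SO2) = PV/RT = (26.1 × 32.1) / (0.08206 × 627.15) = 16.28 mol
n(O2) = 400 / 32.00 = 12.50 mol
For 16.28 mol SO2, stoichiometry requires (1/2) × 16.28 = 8.140 mol O2; 12.50 mol is available, so SO2 is limiting.
n(SO3) = (2/2) × 16.28 = 16.28 mol
V(SO3) = nRT/P = 16.28 × 0.08206 × 610.15 / 3.65 = 223.3 L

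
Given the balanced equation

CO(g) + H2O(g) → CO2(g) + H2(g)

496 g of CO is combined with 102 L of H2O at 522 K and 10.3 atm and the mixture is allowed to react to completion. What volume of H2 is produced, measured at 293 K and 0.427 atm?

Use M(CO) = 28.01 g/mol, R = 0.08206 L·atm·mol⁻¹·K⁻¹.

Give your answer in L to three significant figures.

n(CO) = 496 / 28.01 = 17.71 mol
n(H2O) = PV/RT = (10.3 × 102) / (0.08206 × 522) = 24.53 mol
For 17.71 mol CO, stoichiometry requires (1/1) × 17.71 = 17.71 mol H2O; 24.53 mol is available, so CO is limiting.
n(H2) = (1/1) × 17.71 = 17.71 mol
V(H2) = nRT/P = 17.71 × 0.08206 × 293 / 0.427 = 997.2 L

997 L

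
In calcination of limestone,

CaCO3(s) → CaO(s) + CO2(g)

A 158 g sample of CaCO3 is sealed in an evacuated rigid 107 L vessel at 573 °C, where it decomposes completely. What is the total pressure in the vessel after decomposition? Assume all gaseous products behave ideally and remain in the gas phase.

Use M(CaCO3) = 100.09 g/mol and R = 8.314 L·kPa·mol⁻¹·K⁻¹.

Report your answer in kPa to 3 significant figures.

n(CaCO3) = 158 / 100.09 = 1.579 mol
n(gas produced) = (1/1) × 1.579 = 1.579 mol
P = nRT/V = 1.579 × 8.314 × 846.15 / 107 = 103.8 kPa

104 kPa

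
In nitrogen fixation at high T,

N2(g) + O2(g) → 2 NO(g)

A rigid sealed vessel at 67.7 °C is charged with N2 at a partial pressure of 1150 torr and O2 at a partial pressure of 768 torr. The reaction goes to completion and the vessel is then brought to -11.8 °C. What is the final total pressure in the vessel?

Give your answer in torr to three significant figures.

With V and T fixed, P_i ∝ n_i, so the mole ratios apply directly to partial pressures at 67.7 °C.
P(O2) required for 1150 torr of N2 = (1/1) × 1150 = 1150 torr; available 768 torr, so O2 is limiting.
P(N2) remaining = 1150 − (1/1) × 768 = 382.0 torr
P(gaseous products) = (2)/1 × 768 = 1536 torr
P_total at 67.7 °C = 382.0 + 1536 = 1918 torr
Scaling to -11.8 °C: P = 1918 × 261.35/340.85 = 1471 torr

1470 torr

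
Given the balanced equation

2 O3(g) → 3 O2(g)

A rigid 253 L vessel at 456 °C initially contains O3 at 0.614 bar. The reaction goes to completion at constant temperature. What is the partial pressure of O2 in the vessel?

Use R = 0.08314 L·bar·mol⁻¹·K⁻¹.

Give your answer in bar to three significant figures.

n(O3)₀ = PV/RT = (0.614 × 253) / (0.08314 × 729.15) = 2.562 mol
n(O2) = (3/2) × 2.562 = 3.843 mol
P(O2) = nRT/V = 3.843 × 0.08314 × 729.15 / 253 = 0.9208 bar

0.921 bar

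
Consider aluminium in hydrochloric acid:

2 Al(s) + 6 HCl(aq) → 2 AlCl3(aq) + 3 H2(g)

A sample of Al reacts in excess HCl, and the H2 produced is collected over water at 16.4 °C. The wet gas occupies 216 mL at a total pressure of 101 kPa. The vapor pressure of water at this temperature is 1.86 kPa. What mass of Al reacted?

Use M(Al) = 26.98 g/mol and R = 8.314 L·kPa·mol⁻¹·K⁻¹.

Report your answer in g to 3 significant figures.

0.160 g

P(H2) = 101 − 1.86 = 99.14 kPa
n(H2) = PV/RT = (99.14 × 0.2160) / (8.314 × 289.55) = 0.008895 mol
n(Al) = (2/3) × 0.008895 = 0.005930 mol
m(Al) = 0.005930 × 26.98 = 0.1600 g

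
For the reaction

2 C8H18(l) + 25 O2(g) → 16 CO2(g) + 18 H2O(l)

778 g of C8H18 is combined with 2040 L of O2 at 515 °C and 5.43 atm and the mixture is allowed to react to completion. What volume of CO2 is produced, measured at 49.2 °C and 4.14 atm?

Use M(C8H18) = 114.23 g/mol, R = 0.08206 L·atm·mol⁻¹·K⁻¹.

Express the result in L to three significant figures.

n(C8H18) = 778 / 114.23 = 6.811 mol
n(O2) = PV/RT = (5.43 × 2040) / (0.08206 × 788.15) = 171.3 mol
For 6.811 mol C8H18, stoichiometry requires (25/2) × 6.811 = 85.14 mol O2; 171.3 mol is available, so C8H18 is limiting.
n(CO2) = (16/2) × 6.811 = 54.49 mol
V(CO2) = nRT/P = 54.49 × 0.08206 × 322.35 / 4.14 = 348.2 L

348 L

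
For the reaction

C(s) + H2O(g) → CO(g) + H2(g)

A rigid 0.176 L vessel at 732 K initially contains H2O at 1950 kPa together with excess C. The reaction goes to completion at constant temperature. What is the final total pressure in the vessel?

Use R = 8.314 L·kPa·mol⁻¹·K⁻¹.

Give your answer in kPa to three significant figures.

3900 kPa

Since T and V are fixed, P_final/P_initial = n_final/n_initial = 2/1.
P_final = (2/1) × 1950 = 3900 kPa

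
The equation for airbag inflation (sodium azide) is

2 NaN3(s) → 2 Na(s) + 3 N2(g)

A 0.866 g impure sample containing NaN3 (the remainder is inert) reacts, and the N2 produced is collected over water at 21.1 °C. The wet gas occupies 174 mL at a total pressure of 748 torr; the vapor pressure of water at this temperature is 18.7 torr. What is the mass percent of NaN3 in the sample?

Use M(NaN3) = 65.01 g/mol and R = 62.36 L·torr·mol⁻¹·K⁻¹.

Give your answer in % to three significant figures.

34.6 %

P(N2) = 748 − 18.7 = 729.3 torr
n(N2) = PV/RT = (729.3 × 0.1740) / (62.36 × 294.25) = 0.006916 mol
n(NaN3) = (2/3) × 0.006916 = 0.004611 mol
m(NaN3) = 0.004611 × 65.01 = 0.2998 g
%NaN3 = 0.2998 / 0.866 × 100 = 34.62%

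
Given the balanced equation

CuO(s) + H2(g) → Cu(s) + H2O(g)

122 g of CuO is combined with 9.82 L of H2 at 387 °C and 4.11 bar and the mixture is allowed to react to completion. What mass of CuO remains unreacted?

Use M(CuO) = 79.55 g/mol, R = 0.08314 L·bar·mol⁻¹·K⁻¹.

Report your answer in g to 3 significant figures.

n(CuO) = 122 / 79.55 = 1.534 mol
n(H2) = PV/RT = (4.11 × 9.82) / (0.08314 × 660.15) = 0.7354 mol
For 1.534 mol CuO, stoichiometry requires (1/1) × 1.534 = 1.534 mol H2; 0.7354 mol is available, so H2 is limiting.
n(CuO) consumed = (1/1) × 0.7354 = 0.7354 mol; remaining = 1.534 − 0.7354 = 0.7986 mol
m(CuO) = 0.7986 × 79.55 = 63.53 g

63.5 g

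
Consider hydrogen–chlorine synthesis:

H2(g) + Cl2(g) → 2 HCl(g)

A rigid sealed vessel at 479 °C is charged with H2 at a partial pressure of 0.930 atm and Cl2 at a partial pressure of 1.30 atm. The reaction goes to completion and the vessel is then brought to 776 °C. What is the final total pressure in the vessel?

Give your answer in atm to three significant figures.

3.11 atm

Because the vessel is rigid and T is held at 479 °C, work the stoichiometry in partial pressures (P_i = n_iRT/V).
P(Cl2) required for 0.930 atm of H2 = (1/1) × 0.930 = 0.9300 atm; available 1.30 atm, so H2 is limiting.
P(Cl2) remaining = 1.30 − (1/1) × 0.930 = 0.3700 atm
P(gaseous products) = (2)/1 × 0.930 = 1.860 atm
P_total at 479 °C = 0.3700 + 1.860 = 2.230 atm
Scaling to 776 °C: P = 2.230 × 1049.15/752.15 = 3.111 atm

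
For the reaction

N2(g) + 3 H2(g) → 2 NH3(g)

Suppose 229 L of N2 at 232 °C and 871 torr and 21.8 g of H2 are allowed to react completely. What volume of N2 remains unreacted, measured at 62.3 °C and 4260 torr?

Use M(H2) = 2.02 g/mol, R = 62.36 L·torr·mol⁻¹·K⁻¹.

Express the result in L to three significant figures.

13.4 L

n(N2) = PV/RT = (871 × 229) / (62.36 × 505.15) = 6.332 mol
n(H2) = 21.8 / 2.02 = 10.79 mol
For 6.332 mol N2, stoichiometry requires (3/1) × 6.332 = 19.00 mol H2; 10.79 mol is available, so H2 is limiting.
n(N2) consumed = (1/3) × 10.79 = 3.597 mol; remaining = 6.332 − 3.597 = 2.735 mol
V(N2) = nRT/P = 2.735 × 62.36 × 335.45 / 4260 = 13.43 L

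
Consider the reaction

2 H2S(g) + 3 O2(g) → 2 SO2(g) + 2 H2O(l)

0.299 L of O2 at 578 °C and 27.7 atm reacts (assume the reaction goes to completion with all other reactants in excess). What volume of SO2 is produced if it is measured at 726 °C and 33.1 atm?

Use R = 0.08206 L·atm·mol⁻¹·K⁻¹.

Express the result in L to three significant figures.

n(O2) = PV/RT = (27.7 × 0.299) / (0.08206 × 851.15) = 0.1186 mol
n(SO2) = (2/3) × 0.1186 = 0.07907 mol
V = nRT/P = 0.07907 × 0.08206 × 999.15 / 33.1 = 0.1959 L

0.196 L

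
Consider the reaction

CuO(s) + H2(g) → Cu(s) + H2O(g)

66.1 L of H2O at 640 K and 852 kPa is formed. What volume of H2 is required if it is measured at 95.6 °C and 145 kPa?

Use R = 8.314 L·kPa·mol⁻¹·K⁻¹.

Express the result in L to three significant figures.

n(H2O) = PV/RT = (852 × 66.1) / (8.314 × 640) = 10.58 mol
n(H2) = (1/1) × 10.58 = 10.58 mol
V = nRT/P = 10.58 × 8.314 × 368.75 / 145 = 223.7 L

224 L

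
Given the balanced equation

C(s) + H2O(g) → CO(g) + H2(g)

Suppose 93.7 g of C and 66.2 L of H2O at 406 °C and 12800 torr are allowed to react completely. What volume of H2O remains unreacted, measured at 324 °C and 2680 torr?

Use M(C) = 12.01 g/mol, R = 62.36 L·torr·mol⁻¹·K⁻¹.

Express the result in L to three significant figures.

n(C) = 93.7 / 12.01 = 7.802 mol
n(H2O) = PV/RT = (12800 × 66.2) / (62.36 × 679.15) = 20.01 mol
For 7.802 mol C, stoichiometry requires (1/1) × 7.802 = 7.802 mol H2O; 20.01 mol is available, so C is limiting.
n(H2O) consumed = (1/1) × 7.802 = 7.802 mol; remaining = 20.01 − 7.802 = 12.21 mol
V(H2O) = nRT/P = 12.21 × 62.36 × 597.15 / 2680 = 169.7 L

170 L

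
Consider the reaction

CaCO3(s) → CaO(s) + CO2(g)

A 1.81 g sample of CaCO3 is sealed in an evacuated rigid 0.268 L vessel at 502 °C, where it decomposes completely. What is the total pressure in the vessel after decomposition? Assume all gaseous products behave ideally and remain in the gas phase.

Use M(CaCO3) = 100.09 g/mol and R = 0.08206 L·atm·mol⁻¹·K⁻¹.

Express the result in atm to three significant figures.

4.29 atm

n(CaCO3) = 1.81 / 100.09 = 0.01808 mol
n(gas produced) = (1/1) × 0.01808 = 0.01808 mol
P = nRT/V = 0.01808 × 0.08206 × 775.15 / 0.268 = 4.291 atm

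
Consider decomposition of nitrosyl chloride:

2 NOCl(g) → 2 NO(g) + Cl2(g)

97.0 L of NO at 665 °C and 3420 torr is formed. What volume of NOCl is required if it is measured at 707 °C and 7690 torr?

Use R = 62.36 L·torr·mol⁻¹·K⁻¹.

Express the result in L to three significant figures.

n(NO) = PV/RT = (3420 × 97.0) / (62.36 × 938.15) = 5.670 mol
n(NOCl) = (2/2) × 5.670 = 5.670 mol
V = nRT/P = 5.670 × 62.36 × 980.15 / 7690 = 45.07 L

45.1 L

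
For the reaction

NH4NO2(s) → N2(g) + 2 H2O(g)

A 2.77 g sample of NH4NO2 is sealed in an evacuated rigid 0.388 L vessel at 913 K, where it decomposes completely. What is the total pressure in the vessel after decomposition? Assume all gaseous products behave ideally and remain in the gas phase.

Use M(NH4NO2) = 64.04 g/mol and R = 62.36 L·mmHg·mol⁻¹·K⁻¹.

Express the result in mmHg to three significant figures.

19000 mmHg

n(NH4NO2) = 2.77 / 64.04 = 0.04325 mol
n(gas produced) = (3/1) × 0.04325 = 0.1297 mol
P = nRT/V = 0.1297 × 62.36 × 913 / 0.388 = 19030 mmHg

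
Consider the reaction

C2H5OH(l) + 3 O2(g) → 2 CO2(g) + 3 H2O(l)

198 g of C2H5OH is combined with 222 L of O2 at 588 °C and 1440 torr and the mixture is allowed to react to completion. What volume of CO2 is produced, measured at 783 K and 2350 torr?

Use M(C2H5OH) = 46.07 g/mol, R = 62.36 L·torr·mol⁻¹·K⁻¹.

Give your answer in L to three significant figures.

n(C2H5OH) = 198 / 46.07 = 4.298 mol
n(O2) = PV/RT = (1440 × 222) / (62.36 × 861.15) = 5.953 mol
For 4.298 mol C2H5OH, stoichiometry requires (3/1) × 4.298 = 12.89 mol O2; 5.953 mol is available, so O2 is limiting.
n(CO2) = (2/3) × 5.953 = 3.969 mol
V(CO2) = nRT/P = 3.969 × 62.36 × 783 / 2350 = 82.47 L

82.5 L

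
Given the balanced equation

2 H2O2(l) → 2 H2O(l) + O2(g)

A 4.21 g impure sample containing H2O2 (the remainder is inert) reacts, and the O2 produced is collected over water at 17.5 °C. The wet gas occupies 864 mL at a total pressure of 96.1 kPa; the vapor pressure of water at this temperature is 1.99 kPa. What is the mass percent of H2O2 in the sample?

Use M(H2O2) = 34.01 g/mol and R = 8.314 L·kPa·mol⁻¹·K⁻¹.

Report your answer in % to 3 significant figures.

54.4 %

P(O2) = 96.1 − 1.99 = 94.11 kPa
n(O2) = PV/RT = (94.11 × 0.8640) / (8.314 × 290.65) = 0.03365 mol
n(H2O2) = (2/1) × 0.03365 = 0.06730 mol
m(H2O2) = 0.06730 × 34.01 = 2.289 g
%H2O2 = 2.289 / 4.21 × 100 = 54.37%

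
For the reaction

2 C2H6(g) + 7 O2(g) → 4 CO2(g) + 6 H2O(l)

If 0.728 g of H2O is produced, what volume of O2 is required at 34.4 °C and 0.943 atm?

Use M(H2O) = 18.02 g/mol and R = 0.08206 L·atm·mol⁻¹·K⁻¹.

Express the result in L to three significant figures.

1.26 L

n(H2O) = 0.7280 / 18.02 = 0.04040 mol
n(O2) = (7/6) × 0.04040 = 0.04713 mol
V = nRT/P = 0.04713 × 0.08206 × 307.55 / 0.943 = 1.261 L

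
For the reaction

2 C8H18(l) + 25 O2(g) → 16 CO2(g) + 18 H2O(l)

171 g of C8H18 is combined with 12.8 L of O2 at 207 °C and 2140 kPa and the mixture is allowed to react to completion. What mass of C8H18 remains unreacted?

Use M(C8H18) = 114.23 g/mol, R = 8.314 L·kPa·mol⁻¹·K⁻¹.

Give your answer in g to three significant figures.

n(C8H18) = 171 / 114.23 = 1.497 mol
n(O2) = PV/RT = (2140 × 12.8) / (8.314 × 480.15) = 6.862 mol
For 1.497 mol C8H18, stoichiometry requires (25/2) × 1.497 = 18.71 mol O2; 6.862 mol is available, so O2 is limiting.
n(C8H18) consumed = (2/25) × 6.862 = 0.5490 mol; remaining = 1.497 − 0.5490 = 0.9480 mol
m(C8H18) = 0.9480 × 114.23 = 108.3 g

108 g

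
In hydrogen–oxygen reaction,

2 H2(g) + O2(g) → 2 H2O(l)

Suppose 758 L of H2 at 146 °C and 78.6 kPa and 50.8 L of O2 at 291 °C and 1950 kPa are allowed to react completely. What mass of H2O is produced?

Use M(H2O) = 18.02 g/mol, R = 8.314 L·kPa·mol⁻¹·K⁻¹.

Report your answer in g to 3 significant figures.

308 g

n(H2) = PV/RT = (78.6 × 758) / (8.314 × 419.15) = 17.10 mol
n(O2) = PV/RT = (1950 × 50.8) / (8.314 × 564.15) = 21.12 mol
For 17.10 mol H2, stoichiometry requires (1/2) × 17.10 = 8.550 mol O2; 21.12 mol is available, so H2 is limiting.
n(H2O) = (2/2) × 17.10 = 17.10 mol
m(H2O) = 17.10 × 18.02 = 308.1 g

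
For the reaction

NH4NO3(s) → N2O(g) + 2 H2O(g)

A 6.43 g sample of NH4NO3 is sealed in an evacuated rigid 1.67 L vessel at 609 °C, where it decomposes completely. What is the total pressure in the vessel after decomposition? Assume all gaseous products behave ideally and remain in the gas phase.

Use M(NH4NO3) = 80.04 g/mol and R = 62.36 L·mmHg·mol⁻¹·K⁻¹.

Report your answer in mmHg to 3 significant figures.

n(NH4NO3) = 6.43 / 80.04 = 0.08033 mol
n(gas produced) = (3/1) × 0.08033 = 0.2410 mol
P = nRT/V = 0.2410 × 62.36 × 882.15 / 1.67 = 7939 mmHg

7940 mmHg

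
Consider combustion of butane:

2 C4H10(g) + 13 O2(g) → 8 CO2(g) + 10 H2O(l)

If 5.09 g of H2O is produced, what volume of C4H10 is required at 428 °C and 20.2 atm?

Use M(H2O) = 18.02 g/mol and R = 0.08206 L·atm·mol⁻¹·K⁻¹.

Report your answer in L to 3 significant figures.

0.161 L

n(H2O) = 5.090 / 18.02 = 0.2825 mol
n(C4H10) = (2/10) × 0.2825 = 0.05650 mol
V = nRT/P = 0.05650 × 0.08206 × 701.15 / 20.2 = 0.1609 L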